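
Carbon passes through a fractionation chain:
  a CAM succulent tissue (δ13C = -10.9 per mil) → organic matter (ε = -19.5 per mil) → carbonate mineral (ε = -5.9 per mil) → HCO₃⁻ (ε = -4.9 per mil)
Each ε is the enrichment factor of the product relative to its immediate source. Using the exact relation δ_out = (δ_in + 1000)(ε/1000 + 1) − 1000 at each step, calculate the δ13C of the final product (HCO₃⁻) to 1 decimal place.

step 1: δ = (-10.90 + 1000)·(-19.5/1000 + 1) − 1000 = -30.19 per mil
step 2: δ = (-30.19 + 1000)·(-5.9/1000 + 1) − 1000 = -35.91 per mil
step 3: δ = (-35.91 + 1000)·(-4.9/1000 + 1) − 1000 = -40.63 per mil

-40.6 per mil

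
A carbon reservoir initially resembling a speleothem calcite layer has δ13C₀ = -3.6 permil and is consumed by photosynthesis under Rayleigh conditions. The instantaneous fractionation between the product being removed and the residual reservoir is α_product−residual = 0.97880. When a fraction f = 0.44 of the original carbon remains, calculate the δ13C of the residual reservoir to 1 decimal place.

13.9 permil

Rayleigh residual: δ_res = (δ₀ + 1000)·f^(α−1) − 1000
α − 1 = -0.02120
f^(α−1) = 0.44^(-0.02120) = 1.017557
δ_res = (-3.6 + 1000) × 1.017557 − 1000 = 1013.894 − 1000 = 13.89 permil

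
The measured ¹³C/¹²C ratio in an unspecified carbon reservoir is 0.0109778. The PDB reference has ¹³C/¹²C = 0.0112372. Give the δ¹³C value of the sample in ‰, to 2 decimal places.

δ¹³C = (R_sample / R_standard − 1) × 1000
R_sample / R_standard = 0.0109778 / 0.0112372 = 0.976916
δ¹³C = (0.976916 − 1) × 1000 = -23.084‰

-23.08‰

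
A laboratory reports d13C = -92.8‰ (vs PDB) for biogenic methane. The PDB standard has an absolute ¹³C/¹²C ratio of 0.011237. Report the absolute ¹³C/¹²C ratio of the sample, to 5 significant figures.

0.010194

R_sample = R_standard × (d13C/1000 + 1)
R_sample = 0.011237 × (-92.8/1000 + 1) = 0.011237 × 0.907200
R_sample = 0.0101942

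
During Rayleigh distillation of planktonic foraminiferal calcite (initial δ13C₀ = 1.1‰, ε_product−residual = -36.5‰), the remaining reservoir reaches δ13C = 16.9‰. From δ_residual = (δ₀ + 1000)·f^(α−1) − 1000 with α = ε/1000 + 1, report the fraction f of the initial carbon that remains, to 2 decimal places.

α − 1 = ε/1000 = -0.0365
(δ_res + 1000)/(δ₀ + 1000) = (16.9 + 1000)/(1.1 + 1000) = 1016.9/1001.1 = 1.015783
f = 1.015783^(1/-0.0365) = exp(ln(1.015783)/-0.0365) = exp(0.01566/-0.0365)
f = exp(-0.4290) = 0.6511

0.65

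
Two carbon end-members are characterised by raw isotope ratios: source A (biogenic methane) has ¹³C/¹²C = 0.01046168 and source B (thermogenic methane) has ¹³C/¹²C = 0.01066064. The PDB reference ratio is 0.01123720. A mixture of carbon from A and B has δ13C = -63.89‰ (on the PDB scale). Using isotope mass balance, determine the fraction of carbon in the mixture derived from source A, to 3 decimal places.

0.711

δ_A = (0.01046168/0.01123720 − 1)×1000 = (0.930986 − 1)×1000 = -69.014‰
δ_B = (0.01066064/0.01123720 − 1)×1000 = (0.948692 − 1)×1000 = -51.308‰
f_A = (δ_mix − δ_B)/(δ_A − δ_B) = (-63.89 − (-51.308))/(-69.014 − (-51.308))
f_A = -12.582 / -17.705 = 0.7106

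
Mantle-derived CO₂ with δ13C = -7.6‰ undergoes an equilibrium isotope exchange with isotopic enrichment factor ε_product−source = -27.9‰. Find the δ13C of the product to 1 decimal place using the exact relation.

-35.3‰

To first order, δ_product ≈ δ_source + ε = -35.5‰.
Exactly, δ_product = (δ_source + 1000)·(ε/1000 + 1) − 1000.
δ_product = (-7.6 + 1000) × (-27.9/1000 + 1) − 1000
δ_product = -35.29‰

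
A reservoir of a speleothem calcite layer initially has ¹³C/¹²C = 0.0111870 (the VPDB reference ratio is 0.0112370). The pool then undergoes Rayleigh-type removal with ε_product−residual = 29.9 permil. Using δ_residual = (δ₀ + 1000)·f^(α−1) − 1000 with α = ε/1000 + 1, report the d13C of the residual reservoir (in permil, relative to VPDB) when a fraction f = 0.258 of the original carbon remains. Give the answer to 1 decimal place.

-44.0 permil

δ₀ = (0.0111870/0.0112370 − 1)×1000 = (0.995550 − 1)×1000 = -4.450 permil
α − 1 = ε/1000 = 0.0299
f^(α−1) = 0.258^(0.0299) = 0.960301
δ_res = (-4.450 + 1000) × 0.960301 − 1000 = 956.028 − 1000 = -43.97 permil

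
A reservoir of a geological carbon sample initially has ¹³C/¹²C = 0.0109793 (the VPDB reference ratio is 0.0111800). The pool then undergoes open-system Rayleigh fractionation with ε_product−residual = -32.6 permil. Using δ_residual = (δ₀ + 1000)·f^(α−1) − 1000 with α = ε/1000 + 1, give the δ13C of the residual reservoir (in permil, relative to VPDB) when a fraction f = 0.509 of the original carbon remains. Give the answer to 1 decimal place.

3.9 permil

δ₀ = (0.0109793/0.0111800 − 1)×1000 = (0.982048 − 1)×1000 = -17.952 permil
α − 1 = ε/1000 = -0.0326
f^(α−1) = 0.509^(-0.0326) = 1.022259
δ_res = (-17.952 + 1000) × 1.022259 − 1000 = 1003.908 − 1000 = 3.91 permil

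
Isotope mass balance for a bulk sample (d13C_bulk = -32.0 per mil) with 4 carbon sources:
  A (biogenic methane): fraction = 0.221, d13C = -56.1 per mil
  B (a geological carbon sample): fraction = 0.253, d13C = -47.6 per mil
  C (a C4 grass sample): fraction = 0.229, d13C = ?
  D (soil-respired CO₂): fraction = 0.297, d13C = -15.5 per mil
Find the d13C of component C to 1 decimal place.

-12.9 per mil

Isotope mass balance: δ_bulk = Σ fᵢ·δᵢ.
-32.0 = 0.221×(-56.1) + 0.253×(-47.6) + 0.229×δ_C + 0.297×(-15.5)
0.229·δ_C = -32.0 − (-29.044) = -2.956
δ_C = -2.956 / 0.229 = -12.91 per mil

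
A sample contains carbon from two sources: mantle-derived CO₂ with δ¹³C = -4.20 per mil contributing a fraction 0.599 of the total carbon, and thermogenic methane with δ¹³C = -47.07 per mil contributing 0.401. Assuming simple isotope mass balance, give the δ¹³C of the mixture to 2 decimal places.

-21.39 per mil

δ_mix = f_A·δ_A + f_B·δ_B
δ_mix = 0.599 × (-4.20) + 0.401 × (-47.07)
δ_mix = -2.516 + -18.875 = -21.391 per mil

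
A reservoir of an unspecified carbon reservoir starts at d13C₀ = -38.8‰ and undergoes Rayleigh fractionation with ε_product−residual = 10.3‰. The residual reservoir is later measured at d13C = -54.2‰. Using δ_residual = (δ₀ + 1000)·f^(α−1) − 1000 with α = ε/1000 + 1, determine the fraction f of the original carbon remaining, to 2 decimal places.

α − 1 = ε/1000 = 0.0103
(δ_res + 1000)/(δ₀ + 1000) = (-54.2 + 1000)/(-38.8 + 1000) = 945.8/961.2 = 0.983978
f = 0.983978^(1/0.0103) = exp(ln(0.983978)/0.0103) = exp(-0.01615/0.0103)
f = exp(-1.5681) = 0.2084

0.21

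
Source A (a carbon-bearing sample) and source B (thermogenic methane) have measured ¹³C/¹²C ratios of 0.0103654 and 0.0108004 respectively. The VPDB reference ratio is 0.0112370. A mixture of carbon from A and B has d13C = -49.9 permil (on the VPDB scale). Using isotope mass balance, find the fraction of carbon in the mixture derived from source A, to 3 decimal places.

δ_A = (0.0103654/0.0112370 − 1)×1000 = (0.922435 − 1)×1000 = -77.565 permil
δ_B = (0.0108004/0.0112370 − 1)×1000 = (0.961146 − 1)×1000 = -38.854 permil
f_A = (δ_mix − δ_B)/(δ_A − δ_B) = (-49.9 − (-38.854))/(-77.565 − (-38.854))
f_A = -11.046 / -38.711 = 0.2853

0.285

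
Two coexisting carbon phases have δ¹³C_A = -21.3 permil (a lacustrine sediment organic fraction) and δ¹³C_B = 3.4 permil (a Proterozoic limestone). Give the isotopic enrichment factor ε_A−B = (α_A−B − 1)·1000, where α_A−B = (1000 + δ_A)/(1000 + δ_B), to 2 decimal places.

-24.62 permil

α_A−B = (1000 + -21.3) / (1000 + 3.4) = 978.7 / 1003.4 = 0.975384
ε_A−B = (0.975384 − 1) × 1000 = -24.616 permil
(The approximation ε ≈ δ_A − δ_B would give -24.7 permil.)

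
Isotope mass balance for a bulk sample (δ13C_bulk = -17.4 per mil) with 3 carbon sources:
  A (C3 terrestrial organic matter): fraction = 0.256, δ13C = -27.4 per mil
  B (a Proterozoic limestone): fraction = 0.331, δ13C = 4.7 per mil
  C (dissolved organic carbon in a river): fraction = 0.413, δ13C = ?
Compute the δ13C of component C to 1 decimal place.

Isotope mass balance: δ_bulk = Σ fᵢ·δᵢ.
-17.4 = 0.256×(-27.4) + 0.331×(4.7) + 0.413×δ_C
0.413·δ_C = -17.4 − (-5.459) = -11.941
δ_C = -11.941 / 0.413 = -28.91 per mil

-28.9 per mil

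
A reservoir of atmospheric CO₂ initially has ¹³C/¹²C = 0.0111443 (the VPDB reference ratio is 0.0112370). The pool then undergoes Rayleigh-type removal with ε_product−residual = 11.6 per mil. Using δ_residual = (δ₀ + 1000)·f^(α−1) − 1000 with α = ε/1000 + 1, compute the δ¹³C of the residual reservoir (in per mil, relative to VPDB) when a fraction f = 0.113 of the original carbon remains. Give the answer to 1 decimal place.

-33.0 per mil

δ₀ = (0.0111443/0.0112370 − 1)×1000 = (0.991750 − 1)×1000 = -8.250 per mil
α − 1 = ε/1000 = 0.0116
f^(α−1) = 0.113^(0.0116) = 0.975025
δ_res = (-8.250 + 1000) × 0.975025 − 1000 = 966.981 − 1000 = -33.02 per mil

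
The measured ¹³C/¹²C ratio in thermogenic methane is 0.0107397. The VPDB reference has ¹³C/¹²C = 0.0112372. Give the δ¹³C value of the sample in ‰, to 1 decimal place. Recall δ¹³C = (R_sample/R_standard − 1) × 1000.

-44.3‰

δ¹³C = (R_sample / R_standard − 1) × 1000
R_sample / R_standard = 0.0107397 / 0.0112372 = 0.955727
δ¹³C = (0.955727 − 1) × 1000 = -44.27‰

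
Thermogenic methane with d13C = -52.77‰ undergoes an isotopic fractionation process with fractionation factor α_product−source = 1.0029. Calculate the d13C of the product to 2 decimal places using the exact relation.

δ_product = (δ_source + 1000)·α − 1000
δ_product = (-52.77 + 1000) × 1.0029 − 1000
δ_product = 949.977 − 1000 = -50.023‰

-50.02‰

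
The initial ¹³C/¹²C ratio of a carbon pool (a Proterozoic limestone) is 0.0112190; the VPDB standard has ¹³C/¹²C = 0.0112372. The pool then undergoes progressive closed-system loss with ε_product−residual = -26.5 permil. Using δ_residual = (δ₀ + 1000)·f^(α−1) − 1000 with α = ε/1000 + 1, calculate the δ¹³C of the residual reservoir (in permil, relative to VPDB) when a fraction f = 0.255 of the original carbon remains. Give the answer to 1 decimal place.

35.2 permil

δ₀ = (0.0112190/0.0112372 − 1)×1000 = (0.998380 − 1)×1000 = -1.620 permil
α − 1 = ε/1000 = -0.0265
f^(α−1) = 0.255^(-0.0265) = 1.036876
δ_res = (-1.620 + 1000) × 1.036876 − 1000 = 1035.196 − 1000 = 35.20 permil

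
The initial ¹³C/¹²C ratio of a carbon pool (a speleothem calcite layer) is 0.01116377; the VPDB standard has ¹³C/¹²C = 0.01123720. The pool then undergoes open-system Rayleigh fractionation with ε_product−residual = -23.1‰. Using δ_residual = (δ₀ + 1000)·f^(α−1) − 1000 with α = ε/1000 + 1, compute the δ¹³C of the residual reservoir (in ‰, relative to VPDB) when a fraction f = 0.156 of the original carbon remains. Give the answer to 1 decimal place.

37.0‰

δ₀ = (0.01116377/0.01123720 − 1)×1000 = (0.993465 − 1)×1000 = -6.535‰
α − 1 = ε/1000 = -0.0231
f^(α−1) = 0.156^(-0.0231) = 1.043852
δ_res = (-6.535 + 1000) × 1.043852 − 1000 = 1037.031 − 1000 = 37.03‰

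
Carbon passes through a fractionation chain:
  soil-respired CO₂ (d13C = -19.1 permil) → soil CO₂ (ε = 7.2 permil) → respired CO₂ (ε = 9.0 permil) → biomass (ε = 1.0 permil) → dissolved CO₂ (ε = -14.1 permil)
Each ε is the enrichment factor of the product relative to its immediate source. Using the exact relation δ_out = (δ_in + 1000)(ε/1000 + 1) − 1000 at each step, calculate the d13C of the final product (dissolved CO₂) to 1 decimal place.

-16.2 permil

step 1: δ = (-19.10 + 1000)·(7.2/1000 + 1) − 1000 = -12.04 permil
step 2: δ = (-12.04 + 1000)·(9.0/1000 + 1) − 1000 = -3.15 permil
step 3: δ = (-3.15 + 1000)·(1.0/1000 + 1) − 1000 = -2.15 permil
step 4: δ = (-2.15 + 1000)·(-14.1/1000 + 1) − 1000 = -16.22 permil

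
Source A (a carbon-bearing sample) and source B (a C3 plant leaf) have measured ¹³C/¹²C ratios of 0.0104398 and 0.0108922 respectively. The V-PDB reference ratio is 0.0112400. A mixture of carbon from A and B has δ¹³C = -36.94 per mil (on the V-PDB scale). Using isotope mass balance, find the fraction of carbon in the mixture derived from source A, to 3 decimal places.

δ_A = (0.0104398/0.0112400 − 1)×1000 = (0.928808 − 1)×1000 = -71.192 per mil
δ_B = (0.0108922/0.0112400 − 1)×1000 = (0.969057 − 1)×1000 = -30.943 per mil
f_A = (δ_mix − δ_B)/(δ_A − δ_B) = (-36.94 − (-30.943))/(-71.192 − (-30.943))
f_A = -5.997 / -40.249 = 0.1490

0.149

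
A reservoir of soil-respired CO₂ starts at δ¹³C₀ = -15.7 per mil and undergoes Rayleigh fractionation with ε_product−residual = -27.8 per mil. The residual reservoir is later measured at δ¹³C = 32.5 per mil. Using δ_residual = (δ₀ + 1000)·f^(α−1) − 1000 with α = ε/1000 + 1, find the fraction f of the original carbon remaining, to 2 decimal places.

α − 1 = ε/1000 = -0.0278
(δ_res + 1000)/(δ₀ + 1000) = (32.5 + 1000)/(-15.7 + 1000) = 1032.5/984.3 = 1.048969
f = 1.048969^(1/-0.0278) = exp(ln(1.048969)/-0.0278) = exp(0.04781/-0.0278)
f = exp(-1.7197) = 0.1791

0.18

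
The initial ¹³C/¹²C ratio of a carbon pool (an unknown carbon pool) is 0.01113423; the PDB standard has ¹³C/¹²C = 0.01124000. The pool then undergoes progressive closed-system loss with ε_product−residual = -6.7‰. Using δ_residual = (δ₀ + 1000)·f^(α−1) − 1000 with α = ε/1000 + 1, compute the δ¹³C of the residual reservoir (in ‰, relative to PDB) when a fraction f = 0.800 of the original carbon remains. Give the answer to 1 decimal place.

δ₀ = (0.01113423/0.01124000 − 1)×1000 = (0.990590 − 1)×1000 = -9.410‰
α − 1 = ε/1000 = -0.0067
f^(α−1) = 0.800^(-0.0067) = 1.001496
δ_res = (-9.410 + 1000) × 1.001496 − 1000 = 992.072 − 1000 = -7.93‰

-7.9‰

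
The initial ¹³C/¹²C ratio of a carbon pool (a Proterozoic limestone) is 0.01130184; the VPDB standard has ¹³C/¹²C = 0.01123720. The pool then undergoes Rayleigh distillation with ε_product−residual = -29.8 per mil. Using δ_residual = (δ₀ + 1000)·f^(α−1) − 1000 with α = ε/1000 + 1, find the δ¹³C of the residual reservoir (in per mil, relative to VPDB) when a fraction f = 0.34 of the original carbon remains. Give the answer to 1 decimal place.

38.6 per mil

δ₀ = (0.01130184/0.01123720 − 1)×1000 = (1.005752 − 1)×1000 = 5.752 per mil
α − 1 = ε/1000 = -0.0298
f^(α−1) = 0.34^(-0.0298) = 1.032671
δ_res = (5.752 + 1000) × 1.032671 − 1000 = 1038.611 − 1000 = 38.61 per mil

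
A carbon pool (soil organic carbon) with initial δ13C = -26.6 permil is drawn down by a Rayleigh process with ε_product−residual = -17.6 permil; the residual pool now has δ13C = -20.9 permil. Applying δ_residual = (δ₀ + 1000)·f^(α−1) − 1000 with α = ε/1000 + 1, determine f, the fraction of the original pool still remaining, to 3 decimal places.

0.718

α − 1 = ε/1000 = -0.0176
(δ_res + 1000)/(δ₀ + 1000) = (-20.9 + 1000)/(-26.6 + 1000) = 979.1/973.4 = 1.005856
f = 1.005856^(1/-0.0176) = exp(ln(1.005856)/-0.0176) = exp(0.00584/-0.0176)
f = exp(-0.3317) = 0.7177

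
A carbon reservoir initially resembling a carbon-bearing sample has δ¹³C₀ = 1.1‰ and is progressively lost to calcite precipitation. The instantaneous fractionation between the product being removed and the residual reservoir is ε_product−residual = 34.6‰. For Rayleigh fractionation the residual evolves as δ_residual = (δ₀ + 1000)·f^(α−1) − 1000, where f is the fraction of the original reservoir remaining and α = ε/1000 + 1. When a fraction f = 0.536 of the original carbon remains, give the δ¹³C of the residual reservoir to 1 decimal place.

-20.3‰

Rayleigh residual: δ_res = (δ₀ + 1000)·f^(α−1) − 1000
α = ε/1000 + 1 = 1.03460, so α − 1 = 0.03460
f^(α−1) = 0.536^(0.03460) = 0.978654
δ_res = (1.1 + 1000) × 0.978654 − 1000 = 979.730 − 1000 = -20.27‰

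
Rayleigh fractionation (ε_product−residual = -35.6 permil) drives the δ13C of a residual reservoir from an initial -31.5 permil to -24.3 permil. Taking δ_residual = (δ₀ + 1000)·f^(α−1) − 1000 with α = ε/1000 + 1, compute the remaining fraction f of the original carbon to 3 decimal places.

0.812

α − 1 = ε/1000 = -0.0356
(δ_res + 1000)/(δ₀ + 1000) = (-24.3 + 1000)/(-31.5 + 1000) = 975.7/968.5 = 1.007434
f = 1.007434^(1/-0.0356) = exp(ln(1.007434)/-0.0356) = exp(0.00741/-0.0356)
f = exp(-0.2081) = 0.8122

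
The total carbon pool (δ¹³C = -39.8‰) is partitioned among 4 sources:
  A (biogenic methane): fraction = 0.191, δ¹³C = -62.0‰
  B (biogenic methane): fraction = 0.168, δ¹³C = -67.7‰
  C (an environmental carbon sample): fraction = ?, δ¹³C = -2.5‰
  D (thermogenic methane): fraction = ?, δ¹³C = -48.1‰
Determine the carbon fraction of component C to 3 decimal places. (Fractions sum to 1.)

Let f_C and f_D be the unknown fractions; fractions sum to 1 so f_C + f_D = 0.641.
Mass balance: Σ fᵢ·δᵢ = δ_bulk ⇒ f_C·(-2.5) + f_D·(-48.1) = -39.8 − (-23.216) = -16.584
Substitute f_D = 0.641 − f_C:
f_C·(-2.5 − -48.1) = -16.584 − 0.641×(-48.1) = 14.248
f_C = 14.248 / 45.6 = 0.3124

0.312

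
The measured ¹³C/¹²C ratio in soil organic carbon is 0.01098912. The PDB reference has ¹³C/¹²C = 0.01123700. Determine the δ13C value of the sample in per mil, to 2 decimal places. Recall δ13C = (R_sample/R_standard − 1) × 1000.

-22.06 per mil

δ13C = (R_sample / R_standard − 1) × 1000
R_sample / R_standard = 0.01098912 / 0.01123700 = 0.977941
δ13C = (0.977941 − 1) × 1000 = -22.059 per mil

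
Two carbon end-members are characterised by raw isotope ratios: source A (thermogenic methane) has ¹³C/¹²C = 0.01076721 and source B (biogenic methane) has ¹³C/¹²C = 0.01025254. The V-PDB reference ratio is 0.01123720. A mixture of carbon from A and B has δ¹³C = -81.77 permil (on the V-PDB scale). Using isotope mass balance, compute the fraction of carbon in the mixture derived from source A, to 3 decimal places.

δ_A = (0.01076721/0.01123720 − 1)×1000 = (0.958176 − 1)×1000 = -41.824 permil
δ_B = (0.01025254/0.01123720 − 1)×1000 = (0.912375 − 1)×1000 = -87.625 permil
f_A = (δ_mix − δ_B)/(δ_A − δ_B) = (-81.77 − (-87.625))/(-41.824 − (-87.625))
f_A = 5.855 / 45.801 = 0.1278

0.128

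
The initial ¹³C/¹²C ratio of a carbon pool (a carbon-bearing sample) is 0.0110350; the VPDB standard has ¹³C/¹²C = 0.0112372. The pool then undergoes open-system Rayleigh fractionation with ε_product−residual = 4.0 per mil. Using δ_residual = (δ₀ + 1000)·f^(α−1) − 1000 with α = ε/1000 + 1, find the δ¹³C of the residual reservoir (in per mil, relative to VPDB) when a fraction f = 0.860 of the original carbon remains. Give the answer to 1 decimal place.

δ₀ = (0.0110350/0.0112372 − 1)×1000 = (0.982006 − 1)×1000 = -17.994 per mil
α − 1 = ε/1000 = 0.0040
f^(α−1) = 0.860^(0.0040) = 0.999397
δ_res = (-17.994 + 1000) × 0.999397 − 1000 = 981.414 − 1000 = -18.59 per mil

-18.6 per mil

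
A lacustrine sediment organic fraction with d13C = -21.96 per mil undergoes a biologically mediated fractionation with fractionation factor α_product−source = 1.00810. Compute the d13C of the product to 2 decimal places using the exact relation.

-14.04 per mil

δ_product = (δ_source + 1000)·α − 1000
δ_product = (-21.96 + 1000) × 1.00810 − 1000
δ_product = 985.962 − 1000 = -14.038 per mil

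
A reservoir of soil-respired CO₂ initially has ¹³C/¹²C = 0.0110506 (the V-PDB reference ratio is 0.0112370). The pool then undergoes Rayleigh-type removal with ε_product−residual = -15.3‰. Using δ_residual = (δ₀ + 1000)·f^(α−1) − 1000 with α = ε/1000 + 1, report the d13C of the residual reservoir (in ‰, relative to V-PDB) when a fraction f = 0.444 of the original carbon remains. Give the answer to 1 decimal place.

δ₀ = (0.0110506/0.0112370 − 1)×1000 = (0.983412 − 1)×1000 = -16.588‰
α − 1 = ε/1000 = -0.0153
f^(α−1) = 0.444^(-0.0153) = 1.012500
δ_res = (-16.588 + 1000) × 1.012500 − 1000 = 995.705 − 1000 = -4.30‰

-4.3‰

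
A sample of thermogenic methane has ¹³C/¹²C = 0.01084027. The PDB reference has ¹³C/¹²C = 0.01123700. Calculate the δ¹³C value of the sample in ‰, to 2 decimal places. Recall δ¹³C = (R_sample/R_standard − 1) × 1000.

-35.31‰

δ¹³C = (R_sample / R_standard − 1) × 1000
R_sample / R_standard = 0.01084027 / 0.01123700 = 0.964694
δ¹³C = (0.964694 − 1) × 1000 = -35.306‰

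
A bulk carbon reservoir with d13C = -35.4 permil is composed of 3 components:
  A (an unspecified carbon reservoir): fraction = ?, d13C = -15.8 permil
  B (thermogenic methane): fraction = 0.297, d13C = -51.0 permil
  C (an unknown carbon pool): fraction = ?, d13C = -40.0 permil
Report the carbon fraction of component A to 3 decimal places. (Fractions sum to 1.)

0.325

Let f_A and f_C be the unknown fractions; fractions sum to 1 so f_A + f_C = 0.703.
Mass balance: Σ fᵢ·δᵢ = δ_bulk ⇒ f_A·(-15.8) + f_C·(-40.0) = -35.4 − (-15.147) = -20.253
Substitute f_C = 0.703 − f_A:
f_A·(-15.8 − -40.0) = -20.253 − 0.703×(-40.0) = 7.867
f_A = 7.867 / 24.2 = 0.3251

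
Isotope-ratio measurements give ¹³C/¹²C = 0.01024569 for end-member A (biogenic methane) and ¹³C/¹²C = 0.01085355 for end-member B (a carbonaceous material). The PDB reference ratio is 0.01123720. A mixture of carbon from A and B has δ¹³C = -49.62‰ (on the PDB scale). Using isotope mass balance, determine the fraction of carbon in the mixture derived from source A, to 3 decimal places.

0.286

δ_A = (0.01024569/0.01123720 − 1)×1000 = (0.911765 − 1)×1000 = -88.235‰
δ_B = (0.01085355/0.01123720 − 1)×1000 = (0.965859 − 1)×1000 = -34.141‰
f_A = (δ_mix − δ_B)/(δ_A − δ_B) = (-49.62 − (-34.141))/(-88.235 − (-34.141))
f_A = -15.479 / -54.094 = 0.2862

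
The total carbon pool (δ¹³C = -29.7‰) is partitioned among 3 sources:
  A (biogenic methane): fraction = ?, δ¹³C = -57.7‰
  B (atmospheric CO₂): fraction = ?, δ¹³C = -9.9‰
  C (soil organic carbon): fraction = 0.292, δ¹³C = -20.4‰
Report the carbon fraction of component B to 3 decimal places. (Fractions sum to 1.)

0.358

Let f_B and f_A be the unknown fractions; fractions sum to 1 so f_B + f_A = 0.708.
Mass balance: Σ fᵢ·δᵢ = δ_bulk ⇒ f_B·(-9.9) + f_A·(-57.7) = -29.7 − (-5.957) = -23.743
Substitute f_A = 0.708 − f_B:
f_B·(-9.9 − -57.7) = -23.743 − 0.708×(-57.7) = 17.108
f_B = 17.108 / 47.8 = 0.3579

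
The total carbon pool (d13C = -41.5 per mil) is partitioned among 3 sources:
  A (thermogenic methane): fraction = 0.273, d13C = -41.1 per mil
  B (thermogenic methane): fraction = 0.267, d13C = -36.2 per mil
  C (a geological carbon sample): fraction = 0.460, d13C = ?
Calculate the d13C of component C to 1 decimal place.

-44.8 per mil

Isotope mass balance: δ_bulk = Σ fᵢ·δᵢ.
-41.5 = 0.273×(-41.1) + 0.267×(-36.2) + 0.460×δ_C
0.460·δ_C = -41.5 − (-20.886) = -20.614
δ_C = -20.614 / 0.460 = -44.81 per mil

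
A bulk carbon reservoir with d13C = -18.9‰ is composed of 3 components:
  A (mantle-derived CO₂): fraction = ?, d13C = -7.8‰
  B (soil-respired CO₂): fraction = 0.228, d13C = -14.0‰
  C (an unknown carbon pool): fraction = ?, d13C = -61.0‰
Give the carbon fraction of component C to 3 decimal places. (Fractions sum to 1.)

0.182

Let f_C and f_A be the unknown fractions; fractions sum to 1 so f_C + f_A = 0.772.
Mass balance: Σ fᵢ·δᵢ = δ_bulk ⇒ f_C·(-61.0) + f_A·(-7.8) = -18.9 − (-3.192) = -15.708
Substitute f_A = 0.772 − f_C:
f_C·(-61.0 − -7.8) = -15.708 − 0.772×(-7.8) = -9.686
f_C = -9.686 / -53.2 = 0.1821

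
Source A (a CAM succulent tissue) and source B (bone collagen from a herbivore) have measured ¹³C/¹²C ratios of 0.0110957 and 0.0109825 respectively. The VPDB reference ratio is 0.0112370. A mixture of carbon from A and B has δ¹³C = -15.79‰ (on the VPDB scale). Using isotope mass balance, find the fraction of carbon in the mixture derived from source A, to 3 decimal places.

0.681

δ_A = (0.0110957/0.0112370 − 1)×1000 = (0.987425 − 1)×1000 = -12.575‰
δ_B = (0.0109825/0.0112370 − 1)×1000 = (0.977352 − 1)×1000 = -22.648‰
f_A = (δ_mix − δ_B)/(δ_A − δ_B) = (-15.79 − (-22.648))/(-12.575 − (-22.648))
f_A = 6.858 / 10.074 = 0.6808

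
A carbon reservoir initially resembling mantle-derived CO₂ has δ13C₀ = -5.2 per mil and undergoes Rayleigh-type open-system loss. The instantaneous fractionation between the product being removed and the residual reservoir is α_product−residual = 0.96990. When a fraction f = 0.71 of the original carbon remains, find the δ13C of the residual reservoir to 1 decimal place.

5.1 per mil

Rayleigh residual: δ_res = (δ₀ + 1000)·f^(α−1) − 1000
α − 1 = -0.03010
f^(α−1) = 0.71^(-0.03010) = 1.010362
δ_res = (-5.2 + 1000) × 1.010362 − 1000 = 1005.108 − 1000 = 5.11 per mil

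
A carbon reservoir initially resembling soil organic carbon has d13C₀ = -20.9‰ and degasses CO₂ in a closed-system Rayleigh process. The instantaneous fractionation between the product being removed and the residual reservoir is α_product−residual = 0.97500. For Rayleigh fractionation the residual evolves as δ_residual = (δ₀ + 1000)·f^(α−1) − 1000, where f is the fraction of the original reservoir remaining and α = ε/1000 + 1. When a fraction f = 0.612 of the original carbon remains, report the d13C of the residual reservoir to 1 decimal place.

Rayleigh residual: δ_res = (δ₀ + 1000)·f^(α−1) − 1000
α − 1 = -0.02500
f^(α−1) = 0.612^(-0.02500) = 1.012351
δ_res = (-20.9 + 1000) × 1.012351 − 1000 = 991.193 − 1000 = -8.81‰

-8.8‰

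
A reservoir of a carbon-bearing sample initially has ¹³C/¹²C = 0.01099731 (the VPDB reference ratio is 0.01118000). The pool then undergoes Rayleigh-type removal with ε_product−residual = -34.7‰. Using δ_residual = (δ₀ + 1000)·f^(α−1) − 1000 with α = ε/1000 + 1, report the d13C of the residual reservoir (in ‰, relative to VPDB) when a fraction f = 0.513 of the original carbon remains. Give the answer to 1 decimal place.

δ₀ = (0.01099731/0.01118000 − 1)×1000 = (0.983659 − 1)×1000 = -16.341‰
α − 1 = ε/1000 = -0.0347
f^(α−1) = 0.513^(-0.0347) = 1.023432
δ_res = (-16.341 + 1000) × 1.023432 − 1000 = 1006.708 − 1000 = 6.71‰

6.7‰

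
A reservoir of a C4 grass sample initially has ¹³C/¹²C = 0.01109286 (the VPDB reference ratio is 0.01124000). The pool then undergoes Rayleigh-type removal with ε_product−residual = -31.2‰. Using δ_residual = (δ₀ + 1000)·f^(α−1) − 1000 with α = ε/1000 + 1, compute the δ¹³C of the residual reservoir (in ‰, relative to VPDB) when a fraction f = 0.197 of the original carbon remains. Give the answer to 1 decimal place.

δ₀ = (0.01109286/0.01124000 − 1)×1000 = (0.986909 − 1)×1000 = -13.091‰
α − 1 = ε/1000 = -0.0312
f^(α−1) = 0.197^(-0.0312) = 1.051993
δ_res = (-13.091 + 1000) × 1.051993 − 1000 = 1038.221 − 1000 = 38.22‰

38.2‰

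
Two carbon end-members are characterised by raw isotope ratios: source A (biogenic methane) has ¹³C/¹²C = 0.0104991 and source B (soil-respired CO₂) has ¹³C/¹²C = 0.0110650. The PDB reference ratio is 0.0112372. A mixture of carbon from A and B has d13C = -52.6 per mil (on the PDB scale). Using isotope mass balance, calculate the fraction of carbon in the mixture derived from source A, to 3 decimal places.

δ_A = (0.0104991/0.0112372 − 1)×1000 = (0.934316 − 1)×1000 = -65.684 per mil
δ_B = (0.0110650/0.0112372 − 1)×1000 = (0.984676 − 1)×1000 = -15.324 per mil
f_A = (δ_mix − δ_B)/(δ_A − δ_B) = (-52.6 − (-15.324))/(-65.684 − (-15.324))
f_A = -37.276 / -50.360 = 0.7402

0.740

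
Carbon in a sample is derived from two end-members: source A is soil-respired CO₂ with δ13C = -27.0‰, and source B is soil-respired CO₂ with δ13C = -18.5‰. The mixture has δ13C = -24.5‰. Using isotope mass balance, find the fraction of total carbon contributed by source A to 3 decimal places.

0.706

δ_mix = f_A·δ_A + (1 − f_A)·δ_B  ⇒  f_A = (δ_mix − δ_B)/(δ_A − δ_B)
f_A = (-24.5 − (-18.5)) / (-27.0 − (-18.5))
f_A = -6.0 / -8.5 = 0.7059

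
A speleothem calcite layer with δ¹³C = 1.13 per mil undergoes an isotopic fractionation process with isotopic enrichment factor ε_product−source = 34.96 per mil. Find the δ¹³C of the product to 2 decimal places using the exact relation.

36.13 per mil

Exactly, δ_product = (δ_source + 1000)·(ε/1000 + 1) − 1000.
δ_product = (1.13 + 1000) × (34.96/1000 + 1) − 1000
δ_product = 36.130 per mil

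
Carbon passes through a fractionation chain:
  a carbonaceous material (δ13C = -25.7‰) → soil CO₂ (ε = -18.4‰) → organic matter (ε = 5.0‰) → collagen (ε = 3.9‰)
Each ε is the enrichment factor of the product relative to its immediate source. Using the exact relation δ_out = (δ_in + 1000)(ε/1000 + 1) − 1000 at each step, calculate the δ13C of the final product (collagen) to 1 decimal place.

-35.1‰

step 1: δ = (-25.70 + 1000)·(-18.4/1000 + 1) − 1000 = -43.63‰
step 2: δ = (-43.63 + 1000)·(5.0/1000 + 1) − 1000 = -38.85‰
step 3: δ = (-38.85 + 1000)·(3.9/1000 + 1) − 1000 = -35.10‰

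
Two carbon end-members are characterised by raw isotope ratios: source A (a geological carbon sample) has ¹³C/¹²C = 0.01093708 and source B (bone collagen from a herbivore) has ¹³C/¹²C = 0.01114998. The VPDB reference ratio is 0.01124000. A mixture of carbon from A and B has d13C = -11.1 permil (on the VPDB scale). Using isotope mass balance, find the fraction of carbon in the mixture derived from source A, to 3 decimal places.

0.163

δ_A = (0.01093708/0.01124000 − 1)×1000 = (0.973050 − 1)×1000 = -26.950 permil
δ_B = (0.01114998/0.01124000 − 1)×1000 = (0.991991 − 1)×1000 = -8.009 permil
f_A = (δ_mix − δ_B)/(δ_A − δ_B) = (-11.1 − (-8.009))/(-26.950 − (-8.009))
f_A = -3.091 / -18.941 = 0.1632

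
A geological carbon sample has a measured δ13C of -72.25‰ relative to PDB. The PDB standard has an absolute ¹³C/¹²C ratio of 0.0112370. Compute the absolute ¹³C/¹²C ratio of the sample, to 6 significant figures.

R_sample = R_standard × (δ13C/1000 + 1)
R_sample = 0.0112370 × (-72.25/1000 + 1) = 0.0112370 × 0.927750
R_sample = 0.0104251

0.0104251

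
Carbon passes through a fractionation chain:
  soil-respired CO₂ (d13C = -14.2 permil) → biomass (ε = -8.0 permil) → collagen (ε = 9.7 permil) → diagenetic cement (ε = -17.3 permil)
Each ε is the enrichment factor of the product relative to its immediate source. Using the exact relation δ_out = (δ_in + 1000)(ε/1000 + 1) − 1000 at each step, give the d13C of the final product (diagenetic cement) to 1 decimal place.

step 1: δ = (-14.20 + 1000)·(-8.0/1000 + 1) − 1000 = -22.09 permil
step 2: δ = (-22.09 + 1000)·(9.7/1000 + 1) − 1000 = -12.60 permil
step 3: δ = (-12.60 + 1000)·(-17.3/1000 + 1) − 1000 = -29.68 permil

-29.7 permil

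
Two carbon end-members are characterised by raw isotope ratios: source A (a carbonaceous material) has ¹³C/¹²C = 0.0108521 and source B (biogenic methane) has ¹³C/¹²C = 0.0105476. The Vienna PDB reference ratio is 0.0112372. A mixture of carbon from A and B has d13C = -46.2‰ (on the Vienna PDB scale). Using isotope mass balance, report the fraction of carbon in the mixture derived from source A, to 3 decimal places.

δ_A = (0.0108521/0.0112372 − 1)×1000 = (0.965730 − 1)×1000 = -34.270‰
δ_B = (0.0105476/0.0112372 − 1)×1000 = (0.938632 − 1)×1000 = -61.368‰
f_A = (δ_mix − δ_B)/(δ_A − δ_B) = (-46.2 − (-61.368))/(-34.270 − (-61.368))
f_A = 15.168 / 27.097 = 0.5597

0.560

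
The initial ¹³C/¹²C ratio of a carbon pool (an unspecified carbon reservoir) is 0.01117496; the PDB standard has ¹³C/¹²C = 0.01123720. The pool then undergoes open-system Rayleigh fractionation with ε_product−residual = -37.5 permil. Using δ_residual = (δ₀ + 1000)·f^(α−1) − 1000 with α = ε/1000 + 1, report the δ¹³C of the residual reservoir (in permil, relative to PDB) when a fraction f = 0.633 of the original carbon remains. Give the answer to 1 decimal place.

11.7 permil

δ₀ = (0.01117496/0.01123720 − 1)×1000 = (0.994461 − 1)×1000 = -5.539 permil
α − 1 = ε/1000 = -0.0375
f^(α−1) = 0.633^(-0.0375) = 1.017296
δ_res = (-5.539 + 1000) × 1.017296 − 1000 = 1011.662 − 1000 = 11.66 permil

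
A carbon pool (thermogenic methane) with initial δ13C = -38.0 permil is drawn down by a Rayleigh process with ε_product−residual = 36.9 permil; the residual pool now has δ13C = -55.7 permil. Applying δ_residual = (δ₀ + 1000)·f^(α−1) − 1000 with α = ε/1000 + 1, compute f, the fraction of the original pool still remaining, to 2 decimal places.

0.60

α − 1 = ε/1000 = 0.0369
(δ_res + 1000)/(δ₀ + 1000) = (-55.7 + 1000)/(-38.0 + 1000) = 944.3/962.0 = 0.981601
f = 0.981601^(1/0.0369) = exp(ln(0.981601)/0.0369) = exp(-0.01857/0.0369)
f = exp(-0.5033) = 0.6046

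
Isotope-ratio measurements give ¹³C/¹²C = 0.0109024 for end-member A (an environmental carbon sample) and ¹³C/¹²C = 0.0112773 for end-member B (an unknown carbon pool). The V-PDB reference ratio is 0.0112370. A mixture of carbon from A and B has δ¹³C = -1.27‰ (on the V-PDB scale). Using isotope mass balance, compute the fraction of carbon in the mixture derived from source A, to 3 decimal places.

δ_A = (0.0109024/0.0112370 − 1)×1000 = (0.970223 − 1)×1000 = -29.777‰
δ_B = (0.0112773/0.0112370 − 1)×1000 = (1.003586 − 1)×1000 = 3.586‰
f_A = (δ_mix − δ_B)/(δ_A − δ_B) = (-1.27 − (3.586))/(-29.777 − (3.586))
f_A = -4.856 / -33.363 = 0.1456

0.146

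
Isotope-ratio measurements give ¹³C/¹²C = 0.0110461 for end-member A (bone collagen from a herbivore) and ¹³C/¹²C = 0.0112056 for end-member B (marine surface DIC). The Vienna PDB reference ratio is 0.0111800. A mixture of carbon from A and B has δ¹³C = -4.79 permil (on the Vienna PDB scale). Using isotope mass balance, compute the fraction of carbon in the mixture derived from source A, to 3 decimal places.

δ_A = (0.0110461/0.0111800 − 1)×1000 = (0.988023 − 1)×1000 = -11.977 permil
δ_B = (0.0112056/0.0111800 − 1)×1000 = (1.002290 − 1)×1000 = 2.290 permil
f_A = (δ_mix − δ_B)/(δ_A − δ_B) = (-4.79 − (2.290))/(-11.977 − (2.290))
f_A = -7.080 / -14.267 = 0.4963

0.496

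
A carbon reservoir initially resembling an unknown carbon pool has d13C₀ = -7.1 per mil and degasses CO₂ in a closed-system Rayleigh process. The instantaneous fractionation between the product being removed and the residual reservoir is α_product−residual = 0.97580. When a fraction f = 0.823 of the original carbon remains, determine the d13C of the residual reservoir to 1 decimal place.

Rayleigh residual: δ_res = (δ₀ + 1000)·f^(α−1) − 1000
α − 1 = -0.02420
f^(α−1) = 0.823^(-0.02420) = 1.004725
δ_res = (-7.1 + 1000) × 1.004725 − 1000 = 997.592 − 1000 = -2.41 per mil

-2.4 per mil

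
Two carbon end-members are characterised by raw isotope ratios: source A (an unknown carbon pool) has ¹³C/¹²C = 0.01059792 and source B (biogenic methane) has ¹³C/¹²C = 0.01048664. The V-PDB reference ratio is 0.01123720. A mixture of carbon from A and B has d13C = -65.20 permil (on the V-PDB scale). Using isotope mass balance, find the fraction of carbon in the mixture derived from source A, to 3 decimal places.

0.161

δ_A = (0.01059792/0.01123720 − 1)×1000 = (0.943110 − 1)×1000 = -56.890 permil
δ_B = (0.01048664/0.01123720 − 1)×1000 = (0.933208 − 1)×1000 = -66.792 permil
f_A = (δ_mix − δ_B)/(δ_A − δ_B) = (-65.20 − (-66.792))/(-56.890 − (-66.792))
f_A = 1.592 / 9.903 = 0.1608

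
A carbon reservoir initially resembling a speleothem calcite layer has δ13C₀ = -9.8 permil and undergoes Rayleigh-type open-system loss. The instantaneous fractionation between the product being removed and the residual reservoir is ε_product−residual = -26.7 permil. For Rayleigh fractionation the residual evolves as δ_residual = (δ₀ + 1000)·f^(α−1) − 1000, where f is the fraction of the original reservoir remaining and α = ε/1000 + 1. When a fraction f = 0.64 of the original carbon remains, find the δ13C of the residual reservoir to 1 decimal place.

2.1 permil

Rayleigh residual: δ_res = (δ₀ + 1000)·f^(α−1) − 1000
α = ε/1000 + 1 = 0.97330, so α − 1 = -0.02670
f^(α−1) = 0.64^(-0.02670) = 1.011987
δ_res = (-9.8 + 1000) × 1.011987 − 1000 = 1002.070 − 1000 = 2.07 permil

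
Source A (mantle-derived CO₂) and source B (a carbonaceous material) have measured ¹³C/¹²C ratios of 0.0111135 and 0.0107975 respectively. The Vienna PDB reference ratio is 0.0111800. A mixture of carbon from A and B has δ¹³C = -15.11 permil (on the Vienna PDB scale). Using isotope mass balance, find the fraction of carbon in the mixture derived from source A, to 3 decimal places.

0.676

δ_A = (0.0111135/0.0111800 − 1)×1000 = (0.994052 − 1)×1000 = -5.948 permil
δ_B = (0.0107975/0.0111800 − 1)×1000 = (0.965787 − 1)×1000 = -34.213 permil
f_A = (δ_mix − δ_B)/(δ_A − δ_B) = (-15.11 − (-34.213))/(-5.948 − (-34.213))
f_A = 19.103 / 28.265 = 0.6759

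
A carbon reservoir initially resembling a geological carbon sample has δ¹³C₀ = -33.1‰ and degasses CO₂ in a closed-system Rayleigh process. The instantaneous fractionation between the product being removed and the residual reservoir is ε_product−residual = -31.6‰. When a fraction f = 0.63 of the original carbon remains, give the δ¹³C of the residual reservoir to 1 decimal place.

-18.9‰

Rayleigh residual: δ_res = (δ₀ + 1000)·f^(α−1) − 1000
α = ε/1000 + 1 = 0.96840, so α − 1 = -0.03160
f^(α−1) = 0.63^(-0.03160) = 1.014707
δ_res = (-33.1 + 1000) × 1.014707 − 1000 = 981.121 − 1000 = -18.88‰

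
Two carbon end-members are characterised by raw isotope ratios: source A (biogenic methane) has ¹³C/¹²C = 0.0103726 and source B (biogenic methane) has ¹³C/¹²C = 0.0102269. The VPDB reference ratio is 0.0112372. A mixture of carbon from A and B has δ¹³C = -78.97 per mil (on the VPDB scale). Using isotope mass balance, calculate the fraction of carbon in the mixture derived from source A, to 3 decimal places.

δ_A = (0.0103726/0.0112372 − 1)×1000 = (0.923059 − 1)×1000 = -76.941 per mil
δ_B = (0.0102269/0.0112372 − 1)×1000 = (0.910093 − 1)×1000 = -89.907 per mil
f_A = (δ_mix − δ_B)/(δ_A − δ_B) = (-78.97 − (-89.907))/(-76.941 − (-89.907))
f_A = 10.937 / 12.966 = 0.8435

0.844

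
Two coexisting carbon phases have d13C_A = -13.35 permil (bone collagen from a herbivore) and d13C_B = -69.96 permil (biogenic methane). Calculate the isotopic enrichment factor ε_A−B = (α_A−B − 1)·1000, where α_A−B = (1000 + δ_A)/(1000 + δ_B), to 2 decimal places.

60.87 permil

α_A−B = (1000 + -13.35) / (1000 + -69.96) = 986.65 / 930.04 = 1.060868
ε_A−B = (1.060868 − 1) × 1000 = 60.868 permil
(The approximation ε ≈ δ_A − δ_B would give 56.61 permil.)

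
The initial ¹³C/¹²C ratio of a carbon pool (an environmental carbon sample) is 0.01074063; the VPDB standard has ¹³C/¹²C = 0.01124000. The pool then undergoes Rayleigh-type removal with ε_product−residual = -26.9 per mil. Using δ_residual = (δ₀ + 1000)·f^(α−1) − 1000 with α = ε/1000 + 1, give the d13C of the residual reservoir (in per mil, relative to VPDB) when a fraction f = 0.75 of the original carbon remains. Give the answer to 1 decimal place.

-37.0 per mil

δ₀ = (0.01074063/0.01124000 − 1)×1000 = (0.955572 − 1)×1000 = -44.428 per mil
α − 1 = ε/1000 = -0.0269
f^(α−1) = 0.75^(-0.0269) = 1.007769
δ_res = (-44.428 + 1000) × 1.007769 − 1000 = 962.996 − 1000 = -37.00 per mil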